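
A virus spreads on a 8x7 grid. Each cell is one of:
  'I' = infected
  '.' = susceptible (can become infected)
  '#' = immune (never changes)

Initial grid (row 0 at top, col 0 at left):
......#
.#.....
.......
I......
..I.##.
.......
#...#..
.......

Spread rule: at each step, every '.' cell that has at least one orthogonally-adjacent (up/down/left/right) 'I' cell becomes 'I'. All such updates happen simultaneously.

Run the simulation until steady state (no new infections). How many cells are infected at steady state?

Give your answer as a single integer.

Answer: 50

Derivation:
Step 0 (initial): 2 infected
Step 1: +7 new -> 9 infected
Step 2: +8 new -> 17 infected
Step 3: +8 new -> 25 infected
Step 4: +8 new -> 33 infected
Step 5: +8 new -> 41 infected
Step 6: +6 new -> 47 infected
Step 7: +3 new -> 50 infected
Step 8: +0 new -> 50 infected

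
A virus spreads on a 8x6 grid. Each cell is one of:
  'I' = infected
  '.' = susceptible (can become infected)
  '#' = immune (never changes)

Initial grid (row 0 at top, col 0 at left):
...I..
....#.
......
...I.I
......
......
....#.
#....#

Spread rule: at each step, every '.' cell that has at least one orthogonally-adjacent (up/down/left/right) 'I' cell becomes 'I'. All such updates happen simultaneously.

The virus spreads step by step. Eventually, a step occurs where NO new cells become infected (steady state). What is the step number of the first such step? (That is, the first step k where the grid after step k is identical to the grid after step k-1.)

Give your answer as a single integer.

Step 0 (initial): 3 infected
Step 1: +9 new -> 12 infected
Step 2: +11 new -> 23 infected
Step 3: +9 new -> 32 infected
Step 4: +6 new -> 38 infected
Step 5: +4 new -> 42 infected
Step 6: +2 new -> 44 infected
Step 7: +0 new -> 44 infected

Answer: 7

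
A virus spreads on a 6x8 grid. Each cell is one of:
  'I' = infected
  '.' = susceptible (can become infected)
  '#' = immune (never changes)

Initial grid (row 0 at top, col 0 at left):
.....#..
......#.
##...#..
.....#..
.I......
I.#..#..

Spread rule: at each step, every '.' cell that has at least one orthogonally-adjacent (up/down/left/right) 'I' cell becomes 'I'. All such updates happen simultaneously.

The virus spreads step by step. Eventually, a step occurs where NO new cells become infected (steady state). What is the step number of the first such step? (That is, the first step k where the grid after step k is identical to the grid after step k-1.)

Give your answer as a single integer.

Answer: 12

Derivation:
Step 0 (initial): 2 infected
Step 1: +4 new -> 6 infected
Step 2: +3 new -> 9 infected
Step 3: +4 new -> 13 infected
Step 4: +5 new -> 18 infected
Step 5: +5 new -> 23 infected
Step 6: +7 new -> 30 infected
Step 7: +6 new -> 36 infected
Step 8: +1 new -> 37 infected
Step 9: +1 new -> 38 infected
Step 10: +1 new -> 39 infected
Step 11: +1 new -> 40 infected
Step 12: +0 new -> 40 infected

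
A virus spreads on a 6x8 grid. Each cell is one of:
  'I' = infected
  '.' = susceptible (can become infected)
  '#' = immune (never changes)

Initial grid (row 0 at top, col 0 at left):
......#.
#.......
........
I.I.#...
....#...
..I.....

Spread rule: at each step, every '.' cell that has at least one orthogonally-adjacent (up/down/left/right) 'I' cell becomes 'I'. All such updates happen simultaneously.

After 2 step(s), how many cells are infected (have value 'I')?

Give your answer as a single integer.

Answer: 18

Derivation:
Step 0 (initial): 3 infected
Step 1: +8 new -> 11 infected
Step 2: +7 new -> 18 infected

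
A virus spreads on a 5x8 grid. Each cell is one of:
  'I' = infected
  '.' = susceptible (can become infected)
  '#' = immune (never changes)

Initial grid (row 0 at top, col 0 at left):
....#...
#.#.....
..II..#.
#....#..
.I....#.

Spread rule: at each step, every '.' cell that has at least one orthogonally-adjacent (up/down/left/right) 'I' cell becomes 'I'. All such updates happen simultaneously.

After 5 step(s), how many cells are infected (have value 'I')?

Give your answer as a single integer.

Answer: 28

Derivation:
Step 0 (initial): 3 infected
Step 1: +8 new -> 11 infected
Step 2: +7 new -> 18 infected
Step 3: +4 new -> 22 infected
Step 4: +4 new -> 26 infected
Step 5: +2 new -> 28 infected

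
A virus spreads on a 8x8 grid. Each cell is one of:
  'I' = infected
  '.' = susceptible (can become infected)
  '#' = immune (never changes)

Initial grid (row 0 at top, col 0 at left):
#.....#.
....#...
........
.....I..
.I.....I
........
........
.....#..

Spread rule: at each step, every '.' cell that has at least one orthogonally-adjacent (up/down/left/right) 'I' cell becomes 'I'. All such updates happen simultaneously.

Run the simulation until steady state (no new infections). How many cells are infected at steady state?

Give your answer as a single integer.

Answer: 60

Derivation:
Step 0 (initial): 3 infected
Step 1: +11 new -> 14 infected
Step 2: +16 new -> 30 infected
Step 3: +15 new -> 45 infected
Step 4: +11 new -> 56 infected
Step 5: +4 new -> 60 infected
Step 6: +0 new -> 60 infected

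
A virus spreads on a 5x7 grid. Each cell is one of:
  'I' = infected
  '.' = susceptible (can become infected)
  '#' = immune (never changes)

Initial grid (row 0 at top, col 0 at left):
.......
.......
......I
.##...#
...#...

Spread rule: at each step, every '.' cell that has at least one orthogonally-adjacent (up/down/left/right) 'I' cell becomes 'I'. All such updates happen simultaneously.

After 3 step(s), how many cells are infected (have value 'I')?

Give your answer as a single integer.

Step 0 (initial): 1 infected
Step 1: +2 new -> 3 infected
Step 2: +4 new -> 7 infected
Step 3: +5 new -> 12 infected

Answer: 12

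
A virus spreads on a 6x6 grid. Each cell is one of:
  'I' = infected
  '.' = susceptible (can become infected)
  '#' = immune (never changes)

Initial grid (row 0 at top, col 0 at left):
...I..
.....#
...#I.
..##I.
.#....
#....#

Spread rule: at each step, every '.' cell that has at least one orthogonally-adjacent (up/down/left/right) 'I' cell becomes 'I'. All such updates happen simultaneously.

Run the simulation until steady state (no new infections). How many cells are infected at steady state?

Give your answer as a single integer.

Answer: 29

Derivation:
Step 0 (initial): 3 infected
Step 1: +7 new -> 10 infected
Step 2: +6 new -> 16 infected
Step 3: +5 new -> 21 infected
Step 4: +3 new -> 24 infected
Step 5: +3 new -> 27 infected
Step 6: +1 new -> 28 infected
Step 7: +1 new -> 29 infected
Step 8: +0 new -> 29 infected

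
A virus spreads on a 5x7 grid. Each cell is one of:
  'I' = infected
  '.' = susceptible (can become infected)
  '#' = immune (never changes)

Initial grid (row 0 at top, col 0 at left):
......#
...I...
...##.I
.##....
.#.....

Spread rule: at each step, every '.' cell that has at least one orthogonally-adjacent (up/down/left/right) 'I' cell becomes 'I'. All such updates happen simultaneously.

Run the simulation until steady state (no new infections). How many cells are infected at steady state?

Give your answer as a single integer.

Step 0 (initial): 2 infected
Step 1: +6 new -> 8 infected
Step 2: +7 new -> 15 infected
Step 3: +6 new -> 21 infected
Step 4: +4 new -> 25 infected
Step 5: +2 new -> 27 infected
Step 6: +2 new -> 29 infected
Step 7: +0 new -> 29 infected

Answer: 29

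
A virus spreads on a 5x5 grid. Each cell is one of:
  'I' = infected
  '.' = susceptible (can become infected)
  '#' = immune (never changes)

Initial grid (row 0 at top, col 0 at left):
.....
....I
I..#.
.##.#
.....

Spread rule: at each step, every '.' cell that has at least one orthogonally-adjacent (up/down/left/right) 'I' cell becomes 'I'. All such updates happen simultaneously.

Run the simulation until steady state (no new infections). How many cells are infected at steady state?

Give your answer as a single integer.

Answer: 21

Derivation:
Step 0 (initial): 2 infected
Step 1: +6 new -> 8 infected
Step 2: +6 new -> 14 infected
Step 3: +3 new -> 17 infected
Step 4: +1 new -> 18 infected
Step 5: +1 new -> 19 infected
Step 6: +2 new -> 21 infected
Step 7: +0 new -> 21 infected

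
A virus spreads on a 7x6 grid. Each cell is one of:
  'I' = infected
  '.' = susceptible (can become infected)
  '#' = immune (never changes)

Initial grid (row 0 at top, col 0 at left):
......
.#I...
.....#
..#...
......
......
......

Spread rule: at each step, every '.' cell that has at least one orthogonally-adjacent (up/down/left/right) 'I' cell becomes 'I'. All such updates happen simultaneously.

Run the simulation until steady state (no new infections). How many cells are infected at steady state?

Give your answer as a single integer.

Answer: 39

Derivation:
Step 0 (initial): 1 infected
Step 1: +3 new -> 4 infected
Step 2: +5 new -> 9 infected
Step 3: +7 new -> 16 infected
Step 4: +6 new -> 22 infected
Step 5: +6 new -> 28 infected
Step 6: +6 new -> 34 infected
Step 7: +4 new -> 38 infected
Step 8: +1 new -> 39 infected
Step 9: +0 new -> 39 infected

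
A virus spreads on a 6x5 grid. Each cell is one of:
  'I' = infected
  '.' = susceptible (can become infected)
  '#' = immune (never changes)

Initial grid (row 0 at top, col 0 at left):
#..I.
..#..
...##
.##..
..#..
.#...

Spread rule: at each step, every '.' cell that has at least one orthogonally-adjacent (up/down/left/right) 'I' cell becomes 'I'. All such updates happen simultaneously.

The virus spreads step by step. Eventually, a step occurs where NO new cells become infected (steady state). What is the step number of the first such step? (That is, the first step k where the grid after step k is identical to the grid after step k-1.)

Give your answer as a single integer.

Answer: 9

Derivation:
Step 0 (initial): 1 infected
Step 1: +3 new -> 4 infected
Step 2: +2 new -> 6 infected
Step 3: +1 new -> 7 infected
Step 4: +2 new -> 9 infected
Step 5: +2 new -> 11 infected
Step 6: +1 new -> 12 infected
Step 7: +1 new -> 13 infected
Step 8: +2 new -> 15 infected
Step 9: +0 new -> 15 infected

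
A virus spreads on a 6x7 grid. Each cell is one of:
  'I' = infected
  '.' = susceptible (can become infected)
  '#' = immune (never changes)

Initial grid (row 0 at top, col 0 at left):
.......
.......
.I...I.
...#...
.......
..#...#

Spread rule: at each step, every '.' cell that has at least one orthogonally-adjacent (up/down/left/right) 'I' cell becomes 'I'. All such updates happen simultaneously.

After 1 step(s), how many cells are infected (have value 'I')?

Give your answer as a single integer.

Step 0 (initial): 2 infected
Step 1: +8 new -> 10 infected

Answer: 10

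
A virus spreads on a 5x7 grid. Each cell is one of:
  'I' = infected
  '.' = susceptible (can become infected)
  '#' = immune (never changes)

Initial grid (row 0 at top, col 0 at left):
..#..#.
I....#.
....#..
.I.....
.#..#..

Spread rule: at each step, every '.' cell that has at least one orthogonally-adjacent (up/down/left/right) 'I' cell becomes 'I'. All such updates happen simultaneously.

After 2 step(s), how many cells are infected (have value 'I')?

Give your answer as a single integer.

Step 0 (initial): 2 infected
Step 1: +6 new -> 8 infected
Step 2: +6 new -> 14 infected

Answer: 14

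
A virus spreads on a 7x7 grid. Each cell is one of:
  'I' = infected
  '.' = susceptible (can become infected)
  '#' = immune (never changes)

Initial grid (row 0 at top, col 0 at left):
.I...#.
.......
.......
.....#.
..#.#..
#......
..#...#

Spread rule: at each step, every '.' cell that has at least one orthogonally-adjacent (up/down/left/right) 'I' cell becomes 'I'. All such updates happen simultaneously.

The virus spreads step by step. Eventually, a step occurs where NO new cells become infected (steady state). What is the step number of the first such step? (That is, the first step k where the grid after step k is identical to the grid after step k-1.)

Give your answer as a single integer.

Step 0 (initial): 1 infected
Step 1: +3 new -> 4 infected
Step 2: +4 new -> 8 infected
Step 3: +5 new -> 13 infected
Step 4: +5 new -> 18 infected
Step 5: +5 new -> 23 infected
Step 6: +6 new -> 29 infected
Step 7: +4 new -> 33 infected
Step 8: +3 new -> 36 infected
Step 9: +3 new -> 39 infected
Step 10: +3 new -> 42 infected
Step 11: +0 new -> 42 infected

Answer: 11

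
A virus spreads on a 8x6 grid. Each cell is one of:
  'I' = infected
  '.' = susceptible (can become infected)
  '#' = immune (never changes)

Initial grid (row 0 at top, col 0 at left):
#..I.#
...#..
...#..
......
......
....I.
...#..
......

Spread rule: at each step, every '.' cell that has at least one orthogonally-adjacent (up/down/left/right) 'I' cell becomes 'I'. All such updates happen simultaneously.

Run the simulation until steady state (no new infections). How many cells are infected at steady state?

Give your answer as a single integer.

Step 0 (initial): 2 infected
Step 1: +6 new -> 8 infected
Step 2: +9 new -> 17 infected
Step 3: +11 new -> 28 infected
Step 4: +8 new -> 36 infected
Step 5: +5 new -> 41 infected
Step 6: +2 new -> 43 infected
Step 7: +0 new -> 43 infected

Answer: 43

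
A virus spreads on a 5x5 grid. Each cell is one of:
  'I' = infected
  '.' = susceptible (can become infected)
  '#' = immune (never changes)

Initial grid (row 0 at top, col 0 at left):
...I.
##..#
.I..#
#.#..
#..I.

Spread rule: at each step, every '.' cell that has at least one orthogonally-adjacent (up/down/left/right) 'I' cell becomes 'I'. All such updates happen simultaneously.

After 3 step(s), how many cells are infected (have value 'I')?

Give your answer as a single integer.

Step 0 (initial): 3 infected
Step 1: +9 new -> 12 infected
Step 2: +5 new -> 17 infected
Step 3: +1 new -> 18 infected

Answer: 18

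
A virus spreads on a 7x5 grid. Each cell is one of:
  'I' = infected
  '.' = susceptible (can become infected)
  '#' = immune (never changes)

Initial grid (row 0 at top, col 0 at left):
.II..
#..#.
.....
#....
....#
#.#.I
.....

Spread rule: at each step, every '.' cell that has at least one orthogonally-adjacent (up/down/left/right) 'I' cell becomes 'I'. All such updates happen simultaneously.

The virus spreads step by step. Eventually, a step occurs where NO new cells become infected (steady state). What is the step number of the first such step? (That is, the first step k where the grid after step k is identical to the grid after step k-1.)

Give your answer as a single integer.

Answer: 6

Derivation:
Step 0 (initial): 3 infected
Step 1: +6 new -> 9 infected
Step 2: +5 new -> 14 infected
Step 3: +8 new -> 22 infected
Step 4: +4 new -> 26 infected
Step 5: +3 new -> 29 infected
Step 6: +0 new -> 29 infected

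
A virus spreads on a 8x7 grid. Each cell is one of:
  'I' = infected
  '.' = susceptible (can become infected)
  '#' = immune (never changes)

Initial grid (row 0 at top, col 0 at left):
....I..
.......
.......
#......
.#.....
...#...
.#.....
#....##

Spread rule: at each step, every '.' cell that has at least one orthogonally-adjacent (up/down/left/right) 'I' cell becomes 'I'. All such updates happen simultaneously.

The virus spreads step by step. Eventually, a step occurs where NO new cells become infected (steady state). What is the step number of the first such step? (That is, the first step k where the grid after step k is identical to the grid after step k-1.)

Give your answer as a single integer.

Answer: 11

Derivation:
Step 0 (initial): 1 infected
Step 1: +3 new -> 4 infected
Step 2: +5 new -> 9 infected
Step 3: +6 new -> 15 infected
Step 4: +7 new -> 22 infected
Step 5: +7 new -> 29 infected
Step 6: +6 new -> 35 infected
Step 7: +5 new -> 40 infected
Step 8: +4 new -> 44 infected
Step 9: +2 new -> 46 infected
Step 10: +3 new -> 49 infected
Step 11: +0 new -> 49 infected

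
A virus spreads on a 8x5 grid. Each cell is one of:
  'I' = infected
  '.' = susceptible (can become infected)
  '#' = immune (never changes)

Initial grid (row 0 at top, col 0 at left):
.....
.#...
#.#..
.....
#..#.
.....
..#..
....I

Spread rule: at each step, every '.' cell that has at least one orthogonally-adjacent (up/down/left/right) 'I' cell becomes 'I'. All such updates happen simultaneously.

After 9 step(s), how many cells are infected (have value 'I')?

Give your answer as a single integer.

Step 0 (initial): 1 infected
Step 1: +2 new -> 3 infected
Step 2: +3 new -> 6 infected
Step 3: +3 new -> 9 infected
Step 4: +4 new -> 13 infected
Step 5: +5 new -> 18 infected
Step 6: +5 new -> 23 infected
Step 7: +3 new -> 26 infected
Step 8: +4 new -> 30 infected
Step 9: +1 new -> 31 infected

Answer: 31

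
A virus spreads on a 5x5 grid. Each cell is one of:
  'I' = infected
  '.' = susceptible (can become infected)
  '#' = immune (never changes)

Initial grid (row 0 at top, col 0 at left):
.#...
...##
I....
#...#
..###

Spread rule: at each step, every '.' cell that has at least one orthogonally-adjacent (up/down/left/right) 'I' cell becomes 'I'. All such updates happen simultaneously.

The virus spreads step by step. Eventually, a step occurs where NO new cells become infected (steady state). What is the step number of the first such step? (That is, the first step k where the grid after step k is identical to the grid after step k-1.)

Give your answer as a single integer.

Answer: 7

Derivation:
Step 0 (initial): 1 infected
Step 1: +2 new -> 3 infected
Step 2: +4 new -> 7 infected
Step 3: +4 new -> 11 infected
Step 4: +4 new -> 15 infected
Step 5: +1 new -> 16 infected
Step 6: +1 new -> 17 infected
Step 7: +0 new -> 17 infected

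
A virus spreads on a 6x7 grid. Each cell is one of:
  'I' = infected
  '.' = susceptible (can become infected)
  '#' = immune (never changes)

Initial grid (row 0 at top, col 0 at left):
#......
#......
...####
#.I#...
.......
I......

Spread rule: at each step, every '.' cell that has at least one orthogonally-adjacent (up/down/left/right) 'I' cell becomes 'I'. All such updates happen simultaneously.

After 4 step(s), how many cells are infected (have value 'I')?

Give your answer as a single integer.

Step 0 (initial): 2 infected
Step 1: +5 new -> 7 infected
Step 2: +5 new -> 12 infected
Step 3: +6 new -> 18 infected
Step 4: +6 new -> 24 infected

Answer: 24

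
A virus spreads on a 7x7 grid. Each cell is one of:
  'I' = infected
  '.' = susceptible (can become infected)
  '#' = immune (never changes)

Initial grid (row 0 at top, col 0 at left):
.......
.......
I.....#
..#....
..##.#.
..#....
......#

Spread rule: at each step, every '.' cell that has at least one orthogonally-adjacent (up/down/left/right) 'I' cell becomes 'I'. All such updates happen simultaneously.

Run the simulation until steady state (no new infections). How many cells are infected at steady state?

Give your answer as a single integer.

Step 0 (initial): 1 infected
Step 1: +3 new -> 4 infected
Step 2: +5 new -> 9 infected
Step 3: +5 new -> 14 infected
Step 4: +6 new -> 20 infected
Step 5: +5 new -> 25 infected
Step 6: +5 new -> 30 infected
Step 7: +5 new -> 35 infected
Step 8: +5 new -> 40 infected
Step 9: +2 new -> 42 infected
Step 10: +0 new -> 42 infected

Answer: 42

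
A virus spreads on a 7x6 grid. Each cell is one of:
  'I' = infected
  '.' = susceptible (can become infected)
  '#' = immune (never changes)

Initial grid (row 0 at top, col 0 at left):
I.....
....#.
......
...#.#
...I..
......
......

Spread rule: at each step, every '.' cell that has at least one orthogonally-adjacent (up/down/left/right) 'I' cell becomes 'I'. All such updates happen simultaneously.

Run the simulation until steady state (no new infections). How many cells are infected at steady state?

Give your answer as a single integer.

Step 0 (initial): 2 infected
Step 1: +5 new -> 7 infected
Step 2: +10 new -> 17 infected
Step 3: +12 new -> 29 infected
Step 4: +7 new -> 36 infected
Step 5: +3 new -> 39 infected
Step 6: +0 new -> 39 infected

Answer: 39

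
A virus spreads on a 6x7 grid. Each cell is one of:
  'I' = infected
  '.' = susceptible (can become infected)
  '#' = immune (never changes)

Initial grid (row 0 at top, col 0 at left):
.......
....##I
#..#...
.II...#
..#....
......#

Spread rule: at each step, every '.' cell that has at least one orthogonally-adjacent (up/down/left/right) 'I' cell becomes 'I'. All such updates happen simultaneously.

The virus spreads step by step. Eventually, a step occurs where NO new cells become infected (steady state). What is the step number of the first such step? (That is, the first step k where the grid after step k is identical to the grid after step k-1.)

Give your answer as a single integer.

Step 0 (initial): 3 infected
Step 1: +7 new -> 10 infected
Step 2: +8 new -> 18 infected
Step 3: +11 new -> 29 infected
Step 4: +4 new -> 33 infected
Step 5: +2 new -> 35 infected
Step 6: +0 new -> 35 infected

Answer: 6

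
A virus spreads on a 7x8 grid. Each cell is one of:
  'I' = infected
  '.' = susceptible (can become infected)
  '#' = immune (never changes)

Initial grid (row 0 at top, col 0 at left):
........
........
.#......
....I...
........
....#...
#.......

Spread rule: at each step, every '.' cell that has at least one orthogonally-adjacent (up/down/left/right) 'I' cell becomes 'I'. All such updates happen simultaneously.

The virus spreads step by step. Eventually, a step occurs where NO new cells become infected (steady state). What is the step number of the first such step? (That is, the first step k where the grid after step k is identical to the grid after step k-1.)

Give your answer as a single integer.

Answer: 8

Derivation:
Step 0 (initial): 1 infected
Step 1: +4 new -> 5 infected
Step 2: +7 new -> 12 infected
Step 3: +11 new -> 23 infected
Step 4: +12 new -> 35 infected
Step 5: +11 new -> 46 infected
Step 6: +6 new -> 52 infected
Step 7: +1 new -> 53 infected
Step 8: +0 new -> 53 infected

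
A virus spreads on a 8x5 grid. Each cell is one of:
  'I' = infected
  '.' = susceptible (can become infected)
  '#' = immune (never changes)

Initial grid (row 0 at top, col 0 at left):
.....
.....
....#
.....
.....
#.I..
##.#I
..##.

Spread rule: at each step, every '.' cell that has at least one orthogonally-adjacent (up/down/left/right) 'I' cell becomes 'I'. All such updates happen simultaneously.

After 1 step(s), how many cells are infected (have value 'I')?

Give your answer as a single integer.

Step 0 (initial): 2 infected
Step 1: +6 new -> 8 infected

Answer: 8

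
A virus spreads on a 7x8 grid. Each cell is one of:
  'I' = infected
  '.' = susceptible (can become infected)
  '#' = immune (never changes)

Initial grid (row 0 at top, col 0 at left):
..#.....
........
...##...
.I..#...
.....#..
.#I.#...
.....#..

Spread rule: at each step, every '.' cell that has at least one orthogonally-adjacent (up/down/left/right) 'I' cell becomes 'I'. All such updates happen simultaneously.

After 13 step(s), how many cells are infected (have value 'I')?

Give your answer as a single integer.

Answer: 48

Derivation:
Step 0 (initial): 2 infected
Step 1: +7 new -> 9 infected
Step 2: +8 new -> 17 infected
Step 3: +7 new -> 24 infected
Step 4: +2 new -> 26 infected
Step 5: +2 new -> 28 infected
Step 6: +2 new -> 30 infected
Step 7: +3 new -> 33 infected
Step 8: +4 new -> 37 infected
Step 9: +3 new -> 40 infected
Step 10: +2 new -> 42 infected
Step 11: +2 new -> 44 infected
Step 12: +3 new -> 47 infected
Step 13: +1 new -> 48 infected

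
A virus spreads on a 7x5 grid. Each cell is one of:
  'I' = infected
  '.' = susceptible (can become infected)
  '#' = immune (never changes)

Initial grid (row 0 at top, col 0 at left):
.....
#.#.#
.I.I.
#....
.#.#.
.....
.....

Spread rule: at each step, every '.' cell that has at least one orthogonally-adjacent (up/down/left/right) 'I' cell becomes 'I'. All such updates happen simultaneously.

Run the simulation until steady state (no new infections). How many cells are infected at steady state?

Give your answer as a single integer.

Step 0 (initial): 2 infected
Step 1: +7 new -> 9 infected
Step 2: +4 new -> 13 infected
Step 3: +5 new -> 18 infected
Step 4: +2 new -> 20 infected
Step 5: +4 new -> 24 infected
Step 6: +3 new -> 27 infected
Step 7: +2 new -> 29 infected
Step 8: +0 new -> 29 infected

Answer: 29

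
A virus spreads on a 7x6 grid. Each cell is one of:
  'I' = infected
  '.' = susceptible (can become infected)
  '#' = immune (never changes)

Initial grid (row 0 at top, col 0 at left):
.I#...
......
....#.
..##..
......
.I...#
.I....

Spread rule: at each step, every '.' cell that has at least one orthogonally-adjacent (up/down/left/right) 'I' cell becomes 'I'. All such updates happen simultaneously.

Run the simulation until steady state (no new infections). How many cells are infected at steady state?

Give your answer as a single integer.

Step 0 (initial): 3 infected
Step 1: +7 new -> 10 infected
Step 2: +8 new -> 18 infected
Step 3: +7 new -> 25 infected
Step 4: +5 new -> 30 infected
Step 5: +4 new -> 34 infected
Step 6: +3 new -> 37 infected
Step 7: +0 new -> 37 infected

Answer: 37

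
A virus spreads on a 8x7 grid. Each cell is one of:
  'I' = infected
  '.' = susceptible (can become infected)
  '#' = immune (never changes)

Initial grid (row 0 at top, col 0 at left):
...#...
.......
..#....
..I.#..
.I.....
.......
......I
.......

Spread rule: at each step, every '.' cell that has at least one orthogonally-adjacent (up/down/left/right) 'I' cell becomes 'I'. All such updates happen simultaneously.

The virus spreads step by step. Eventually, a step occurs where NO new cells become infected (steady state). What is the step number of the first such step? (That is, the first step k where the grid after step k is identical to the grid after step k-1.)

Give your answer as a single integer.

Answer: 7

Derivation:
Step 0 (initial): 3 infected
Step 1: +8 new -> 11 infected
Step 2: +11 new -> 22 infected
Step 3: +14 new -> 36 infected
Step 4: +10 new -> 46 infected
Step 5: +5 new -> 51 infected
Step 6: +2 new -> 53 infected
Step 7: +0 new -> 53 infected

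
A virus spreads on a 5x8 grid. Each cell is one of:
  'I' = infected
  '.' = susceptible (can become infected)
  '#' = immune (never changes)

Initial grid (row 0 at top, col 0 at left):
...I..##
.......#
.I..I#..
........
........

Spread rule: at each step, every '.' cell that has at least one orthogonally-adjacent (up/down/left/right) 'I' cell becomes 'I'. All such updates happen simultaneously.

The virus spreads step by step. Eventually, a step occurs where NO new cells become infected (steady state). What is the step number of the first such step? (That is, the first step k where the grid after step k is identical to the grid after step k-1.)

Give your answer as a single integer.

Step 0 (initial): 3 infected
Step 1: +10 new -> 13 infected
Step 2: +11 new -> 24 infected
Step 3: +7 new -> 31 infected
Step 4: +3 new -> 34 infected
Step 5: +2 new -> 36 infected
Step 6: +0 new -> 36 infected

Answer: 6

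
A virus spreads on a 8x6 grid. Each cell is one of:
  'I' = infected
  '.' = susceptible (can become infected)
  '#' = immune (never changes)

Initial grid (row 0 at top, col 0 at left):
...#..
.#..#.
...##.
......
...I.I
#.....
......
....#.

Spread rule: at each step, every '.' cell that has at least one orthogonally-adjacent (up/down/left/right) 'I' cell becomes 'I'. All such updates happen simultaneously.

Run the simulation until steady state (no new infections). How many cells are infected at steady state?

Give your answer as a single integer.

Step 0 (initial): 2 infected
Step 1: +6 new -> 8 infected
Step 2: +8 new -> 16 infected
Step 3: +9 new -> 25 infected
Step 4: +6 new -> 31 infected
Step 5: +6 new -> 37 infected
Step 6: +3 new -> 40 infected
Step 7: +1 new -> 41 infected
Step 8: +0 new -> 41 infected

Answer: 41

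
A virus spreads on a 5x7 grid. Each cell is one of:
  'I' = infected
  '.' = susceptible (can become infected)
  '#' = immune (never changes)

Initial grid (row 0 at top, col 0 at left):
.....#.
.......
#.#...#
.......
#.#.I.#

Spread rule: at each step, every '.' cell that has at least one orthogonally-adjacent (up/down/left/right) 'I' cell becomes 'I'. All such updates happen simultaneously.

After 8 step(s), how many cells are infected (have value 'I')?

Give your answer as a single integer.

Step 0 (initial): 1 infected
Step 1: +3 new -> 4 infected
Step 2: +3 new -> 7 infected
Step 3: +5 new -> 12 infected
Step 4: +4 new -> 16 infected
Step 5: +6 new -> 22 infected
Step 6: +3 new -> 25 infected
Step 7: +2 new -> 27 infected
Step 8: +1 new -> 28 infected

Answer: 28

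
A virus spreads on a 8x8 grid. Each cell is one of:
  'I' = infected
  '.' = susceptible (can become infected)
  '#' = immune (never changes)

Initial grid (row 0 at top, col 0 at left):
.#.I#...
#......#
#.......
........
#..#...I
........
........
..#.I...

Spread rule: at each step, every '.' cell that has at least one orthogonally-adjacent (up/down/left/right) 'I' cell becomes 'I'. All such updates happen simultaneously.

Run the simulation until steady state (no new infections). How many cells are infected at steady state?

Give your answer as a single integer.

Step 0 (initial): 3 infected
Step 1: +8 new -> 11 infected
Step 2: +12 new -> 23 infected
Step 3: +13 new -> 36 infected
Step 4: +8 new -> 44 infected
Step 5: +6 new -> 50 infected
Step 6: +5 new -> 55 infected
Step 7: +0 new -> 55 infected

Answer: 55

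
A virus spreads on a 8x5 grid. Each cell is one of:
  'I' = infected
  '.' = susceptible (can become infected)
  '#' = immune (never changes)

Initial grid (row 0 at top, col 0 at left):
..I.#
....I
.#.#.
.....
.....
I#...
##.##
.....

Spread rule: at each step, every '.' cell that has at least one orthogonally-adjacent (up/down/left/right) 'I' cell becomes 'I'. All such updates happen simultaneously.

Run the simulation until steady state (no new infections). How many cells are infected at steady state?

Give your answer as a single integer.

Answer: 32

Derivation:
Step 0 (initial): 3 infected
Step 1: +6 new -> 9 infected
Step 2: +6 new -> 15 infected
Step 3: +7 new -> 22 infected
Step 4: +3 new -> 25 infected
Step 5: +2 new -> 27 infected
Step 6: +1 new -> 28 infected
Step 7: +2 new -> 30 infected
Step 8: +2 new -> 32 infected
Step 9: +0 new -> 32 infected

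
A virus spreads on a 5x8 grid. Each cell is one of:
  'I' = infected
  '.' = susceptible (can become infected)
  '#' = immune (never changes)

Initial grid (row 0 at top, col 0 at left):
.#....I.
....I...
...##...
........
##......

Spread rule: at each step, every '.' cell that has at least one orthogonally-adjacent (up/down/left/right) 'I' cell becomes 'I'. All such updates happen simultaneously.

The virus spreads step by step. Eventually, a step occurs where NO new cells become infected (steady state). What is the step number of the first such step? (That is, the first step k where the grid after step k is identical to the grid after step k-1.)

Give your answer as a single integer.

Step 0 (initial): 2 infected
Step 1: +6 new -> 8 infected
Step 2: +5 new -> 13 infected
Step 3: +6 new -> 19 infected
Step 4: +7 new -> 26 infected
Step 5: +7 new -> 33 infected
Step 6: +2 new -> 35 infected
Step 7: +0 new -> 35 infected

Answer: 7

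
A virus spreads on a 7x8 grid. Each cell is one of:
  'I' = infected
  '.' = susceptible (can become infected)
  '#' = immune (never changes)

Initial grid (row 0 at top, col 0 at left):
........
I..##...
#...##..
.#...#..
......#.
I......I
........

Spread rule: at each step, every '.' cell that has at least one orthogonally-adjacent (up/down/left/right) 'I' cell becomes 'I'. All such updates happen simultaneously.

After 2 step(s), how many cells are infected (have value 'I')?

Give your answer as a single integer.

Step 0 (initial): 3 infected
Step 1: +8 new -> 11 infected
Step 2: +10 new -> 21 infected

Answer: 21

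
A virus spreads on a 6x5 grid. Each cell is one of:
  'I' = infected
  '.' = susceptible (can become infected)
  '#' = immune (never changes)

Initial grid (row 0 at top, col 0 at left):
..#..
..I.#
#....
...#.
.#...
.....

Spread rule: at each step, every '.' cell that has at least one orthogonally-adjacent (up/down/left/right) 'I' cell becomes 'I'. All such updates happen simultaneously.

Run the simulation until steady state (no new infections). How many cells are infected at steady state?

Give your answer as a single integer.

Step 0 (initial): 1 infected
Step 1: +3 new -> 4 infected
Step 2: +6 new -> 10 infected
Step 3: +5 new -> 15 infected
Step 4: +4 new -> 19 infected
Step 5: +4 new -> 23 infected
Step 6: +2 new -> 25 infected
Step 7: +0 new -> 25 infected

Answer: 25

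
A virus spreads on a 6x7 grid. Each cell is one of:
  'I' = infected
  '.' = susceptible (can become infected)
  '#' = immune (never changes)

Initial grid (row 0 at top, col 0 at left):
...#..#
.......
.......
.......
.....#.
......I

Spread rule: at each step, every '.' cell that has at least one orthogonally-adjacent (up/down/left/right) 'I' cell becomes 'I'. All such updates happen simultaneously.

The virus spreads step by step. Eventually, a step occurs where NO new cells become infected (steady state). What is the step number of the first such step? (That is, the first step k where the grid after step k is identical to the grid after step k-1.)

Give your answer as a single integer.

Answer: 12

Derivation:
Step 0 (initial): 1 infected
Step 1: +2 new -> 3 infected
Step 2: +2 new -> 5 infected
Step 3: +4 new -> 9 infected
Step 4: +5 new -> 14 infected
Step 5: +5 new -> 19 infected
Step 6: +6 new -> 25 infected
Step 7: +5 new -> 30 infected
Step 8: +3 new -> 33 infected
Step 9: +3 new -> 36 infected
Step 10: +2 new -> 38 infected
Step 11: +1 new -> 39 infected
Step 12: +0 new -> 39 infected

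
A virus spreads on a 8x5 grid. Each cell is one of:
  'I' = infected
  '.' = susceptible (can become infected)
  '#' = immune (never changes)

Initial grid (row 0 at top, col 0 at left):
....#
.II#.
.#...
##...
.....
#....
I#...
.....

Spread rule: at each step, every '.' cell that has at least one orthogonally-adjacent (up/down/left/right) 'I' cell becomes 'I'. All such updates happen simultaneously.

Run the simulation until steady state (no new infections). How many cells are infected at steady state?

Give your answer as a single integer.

Step 0 (initial): 3 infected
Step 1: +5 new -> 8 infected
Step 2: +6 new -> 14 infected
Step 3: +4 new -> 18 infected
Step 4: +7 new -> 25 infected
Step 5: +6 new -> 31 infected
Step 6: +2 new -> 33 infected
Step 7: +0 new -> 33 infected

Answer: 33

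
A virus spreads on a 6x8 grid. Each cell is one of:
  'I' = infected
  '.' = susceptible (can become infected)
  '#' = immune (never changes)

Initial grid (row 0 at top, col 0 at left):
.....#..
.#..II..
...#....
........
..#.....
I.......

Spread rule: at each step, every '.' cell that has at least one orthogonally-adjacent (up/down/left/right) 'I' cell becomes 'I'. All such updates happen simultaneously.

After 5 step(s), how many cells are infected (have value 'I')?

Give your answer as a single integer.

Step 0 (initial): 3 infected
Step 1: +7 new -> 10 infected
Step 2: +10 new -> 20 infected
Step 3: +11 new -> 31 infected
Step 4: +9 new -> 40 infected
Step 5: +3 new -> 43 infected

Answer: 43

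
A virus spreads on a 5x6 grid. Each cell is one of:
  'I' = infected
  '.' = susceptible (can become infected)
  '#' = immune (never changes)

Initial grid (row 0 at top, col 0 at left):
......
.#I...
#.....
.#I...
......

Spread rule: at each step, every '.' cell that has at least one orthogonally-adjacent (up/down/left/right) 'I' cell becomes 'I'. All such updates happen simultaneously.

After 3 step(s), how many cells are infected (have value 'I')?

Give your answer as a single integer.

Step 0 (initial): 2 infected
Step 1: +5 new -> 7 infected
Step 2: +8 new -> 15 infected
Step 3: +7 new -> 22 infected

Answer: 22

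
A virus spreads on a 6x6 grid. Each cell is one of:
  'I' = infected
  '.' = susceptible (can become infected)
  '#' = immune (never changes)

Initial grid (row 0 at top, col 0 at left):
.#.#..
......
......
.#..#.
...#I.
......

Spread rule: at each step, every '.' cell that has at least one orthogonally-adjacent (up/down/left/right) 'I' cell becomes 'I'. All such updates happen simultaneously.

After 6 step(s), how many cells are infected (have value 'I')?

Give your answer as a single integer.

Step 0 (initial): 1 infected
Step 1: +2 new -> 3 infected
Step 2: +3 new -> 6 infected
Step 3: +2 new -> 8 infected
Step 4: +4 new -> 12 infected
Step 5: +6 new -> 18 infected
Step 6: +5 new -> 23 infected

Answer: 23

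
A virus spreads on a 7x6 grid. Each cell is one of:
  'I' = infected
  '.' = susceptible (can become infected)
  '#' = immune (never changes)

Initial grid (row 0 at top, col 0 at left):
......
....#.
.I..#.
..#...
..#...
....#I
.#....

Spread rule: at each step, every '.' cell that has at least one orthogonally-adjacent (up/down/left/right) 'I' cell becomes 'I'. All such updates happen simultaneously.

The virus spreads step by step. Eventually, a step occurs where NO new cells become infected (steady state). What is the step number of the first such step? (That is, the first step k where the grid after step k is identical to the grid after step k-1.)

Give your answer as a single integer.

Step 0 (initial): 2 infected
Step 1: +6 new -> 8 infected
Step 2: +9 new -> 17 infected
Step 3: +10 new -> 27 infected
Step 4: +6 new -> 33 infected
Step 5: +3 new -> 36 infected
Step 6: +0 new -> 36 infected

Answer: 6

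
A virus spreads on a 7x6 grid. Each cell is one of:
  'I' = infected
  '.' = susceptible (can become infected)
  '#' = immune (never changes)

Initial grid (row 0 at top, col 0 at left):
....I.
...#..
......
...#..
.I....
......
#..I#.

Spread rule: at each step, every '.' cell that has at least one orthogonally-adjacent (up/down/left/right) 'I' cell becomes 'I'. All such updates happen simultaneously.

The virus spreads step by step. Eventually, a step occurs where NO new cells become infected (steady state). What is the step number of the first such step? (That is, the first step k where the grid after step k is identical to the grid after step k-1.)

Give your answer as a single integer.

Answer: 5

Derivation:
Step 0 (initial): 3 infected
Step 1: +9 new -> 12 infected
Step 2: +11 new -> 23 infected
Step 3: +10 new -> 33 infected
Step 4: +5 new -> 38 infected
Step 5: +0 new -> 38 infected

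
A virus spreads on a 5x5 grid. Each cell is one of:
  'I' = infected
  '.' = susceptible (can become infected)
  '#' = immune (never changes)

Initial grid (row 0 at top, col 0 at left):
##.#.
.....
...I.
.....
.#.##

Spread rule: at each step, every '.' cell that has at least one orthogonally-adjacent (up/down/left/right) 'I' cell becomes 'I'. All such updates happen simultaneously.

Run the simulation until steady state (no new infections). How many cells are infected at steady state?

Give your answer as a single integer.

Answer: 19

Derivation:
Step 0 (initial): 1 infected
Step 1: +4 new -> 5 infected
Step 2: +5 new -> 10 infected
Step 3: +6 new -> 16 infected
Step 4: +2 new -> 18 infected
Step 5: +1 new -> 19 infected
Step 6: +0 new -> 19 infected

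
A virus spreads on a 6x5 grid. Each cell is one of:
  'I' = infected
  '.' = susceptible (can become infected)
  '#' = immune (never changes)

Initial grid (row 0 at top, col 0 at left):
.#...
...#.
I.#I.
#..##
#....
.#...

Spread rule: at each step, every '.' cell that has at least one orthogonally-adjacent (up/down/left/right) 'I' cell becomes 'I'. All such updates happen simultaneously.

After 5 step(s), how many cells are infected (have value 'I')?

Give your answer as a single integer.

Step 0 (initial): 2 infected
Step 1: +3 new -> 5 infected
Step 2: +4 new -> 9 infected
Step 3: +4 new -> 13 infected
Step 4: +3 new -> 16 infected
Step 5: +2 new -> 18 infected

Answer: 18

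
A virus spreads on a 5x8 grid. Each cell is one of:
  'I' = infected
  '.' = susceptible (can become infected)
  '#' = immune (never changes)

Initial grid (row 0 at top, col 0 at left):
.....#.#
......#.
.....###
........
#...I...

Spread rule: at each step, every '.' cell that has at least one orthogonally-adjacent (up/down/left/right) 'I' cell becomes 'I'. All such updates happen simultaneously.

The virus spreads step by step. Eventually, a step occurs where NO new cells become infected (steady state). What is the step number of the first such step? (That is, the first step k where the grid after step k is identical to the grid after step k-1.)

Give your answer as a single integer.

Answer: 9

Derivation:
Step 0 (initial): 1 infected
Step 1: +3 new -> 4 infected
Step 2: +5 new -> 9 infected
Step 3: +6 new -> 15 infected
Step 4: +6 new -> 21 infected
Step 5: +4 new -> 25 infected
Step 6: +3 new -> 28 infected
Step 7: +2 new -> 30 infected
Step 8: +1 new -> 31 infected
Step 9: +0 new -> 31 infected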